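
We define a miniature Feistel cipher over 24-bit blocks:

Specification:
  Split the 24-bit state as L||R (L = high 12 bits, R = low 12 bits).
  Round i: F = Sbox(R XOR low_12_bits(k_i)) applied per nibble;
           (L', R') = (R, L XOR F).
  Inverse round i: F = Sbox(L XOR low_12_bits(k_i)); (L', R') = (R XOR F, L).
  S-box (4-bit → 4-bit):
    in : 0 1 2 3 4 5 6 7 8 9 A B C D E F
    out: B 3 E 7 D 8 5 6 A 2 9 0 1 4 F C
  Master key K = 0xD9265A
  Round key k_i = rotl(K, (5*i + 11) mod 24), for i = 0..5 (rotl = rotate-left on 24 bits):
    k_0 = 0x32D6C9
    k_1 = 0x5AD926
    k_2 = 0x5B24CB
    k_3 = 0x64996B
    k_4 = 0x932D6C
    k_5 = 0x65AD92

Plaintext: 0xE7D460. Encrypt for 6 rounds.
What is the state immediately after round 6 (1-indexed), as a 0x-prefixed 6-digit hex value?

s_0 = plaintext = 0xE7D460
s_1 = Round(s_0, k_0) = 0x4600EF
s_2 = Round(s_1, k_1) = 0x0EF672
s_3 = Round(s_2, k_2) = 0x672EED
s_4 = Round(s_3, k_3) = 0xEED0D7
s_5 = Round(s_4, k_4) = 0x0D7AED
s_6 = Round(s_5, k_5) = 0xAED6BB

0xAED6BB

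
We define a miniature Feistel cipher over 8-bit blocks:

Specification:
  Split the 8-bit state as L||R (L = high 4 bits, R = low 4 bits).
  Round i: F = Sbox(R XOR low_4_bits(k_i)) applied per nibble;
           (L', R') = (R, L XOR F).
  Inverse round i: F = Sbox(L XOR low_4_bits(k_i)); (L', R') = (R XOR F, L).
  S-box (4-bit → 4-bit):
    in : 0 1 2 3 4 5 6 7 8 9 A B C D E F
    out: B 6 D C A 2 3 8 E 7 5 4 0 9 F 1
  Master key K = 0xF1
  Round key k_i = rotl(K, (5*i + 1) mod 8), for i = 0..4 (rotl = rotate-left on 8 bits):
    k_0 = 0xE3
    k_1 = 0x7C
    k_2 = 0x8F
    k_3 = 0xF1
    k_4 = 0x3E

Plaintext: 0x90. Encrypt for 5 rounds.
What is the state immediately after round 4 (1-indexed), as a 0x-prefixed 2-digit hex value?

0xB2

s_0 = plaintext = 0x90
s_1 = Round(s_0, k_0) = 0x05
s_2 = Round(s_1, k_1) = 0x57
s_3 = Round(s_2, k_2) = 0x7B
s_4 = Round(s_3, k_3) = 0xB2
s_5 = Round(s_4, k_4) = 0x2B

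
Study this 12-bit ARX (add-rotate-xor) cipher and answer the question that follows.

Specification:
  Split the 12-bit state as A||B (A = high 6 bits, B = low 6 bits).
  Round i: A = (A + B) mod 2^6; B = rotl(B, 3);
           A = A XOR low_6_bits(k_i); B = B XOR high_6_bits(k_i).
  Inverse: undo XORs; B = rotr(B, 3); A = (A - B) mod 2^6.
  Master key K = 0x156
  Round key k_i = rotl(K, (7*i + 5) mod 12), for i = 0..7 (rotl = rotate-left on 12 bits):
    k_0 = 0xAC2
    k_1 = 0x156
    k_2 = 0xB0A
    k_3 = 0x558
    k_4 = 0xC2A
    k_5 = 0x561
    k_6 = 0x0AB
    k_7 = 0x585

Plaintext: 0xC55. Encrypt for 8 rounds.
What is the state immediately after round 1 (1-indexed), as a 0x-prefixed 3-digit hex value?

s_0 = plaintext = 0xC55
s_1 = Round(s_0, k_0) = 0x101
s_2 = Round(s_1, k_1) = 0x4CD
s_3 = Round(s_2, k_2) = 0xA85
s_4 = Round(s_3, k_3) = 0xDFD
s_5 = Round(s_4, k_4) = 0x79F
s_6 = Round(s_5, k_5) = 0x72E
s_7 = Round(s_6, k_6) = 0x877
s_8 = Round(s_7, k_7) = 0x768

0x101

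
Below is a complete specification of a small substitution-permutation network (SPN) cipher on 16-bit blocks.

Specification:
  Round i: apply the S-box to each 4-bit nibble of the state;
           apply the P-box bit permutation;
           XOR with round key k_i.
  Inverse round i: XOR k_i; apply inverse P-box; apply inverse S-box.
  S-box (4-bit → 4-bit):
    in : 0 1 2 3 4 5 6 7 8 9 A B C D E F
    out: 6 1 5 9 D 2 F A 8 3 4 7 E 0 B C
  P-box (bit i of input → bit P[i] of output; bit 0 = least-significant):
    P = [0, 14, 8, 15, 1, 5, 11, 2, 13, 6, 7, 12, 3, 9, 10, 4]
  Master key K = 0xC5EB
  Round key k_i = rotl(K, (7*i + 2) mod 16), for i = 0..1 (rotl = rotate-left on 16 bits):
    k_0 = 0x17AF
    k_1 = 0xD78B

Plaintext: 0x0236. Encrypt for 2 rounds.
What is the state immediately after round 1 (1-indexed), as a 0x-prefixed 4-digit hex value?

0xF028

s_0 = plaintext = 0x0236
s_1 = Round(s_0, k_0) = 0xF028
s_2 = Round(s_1, k_1) = 0x5B59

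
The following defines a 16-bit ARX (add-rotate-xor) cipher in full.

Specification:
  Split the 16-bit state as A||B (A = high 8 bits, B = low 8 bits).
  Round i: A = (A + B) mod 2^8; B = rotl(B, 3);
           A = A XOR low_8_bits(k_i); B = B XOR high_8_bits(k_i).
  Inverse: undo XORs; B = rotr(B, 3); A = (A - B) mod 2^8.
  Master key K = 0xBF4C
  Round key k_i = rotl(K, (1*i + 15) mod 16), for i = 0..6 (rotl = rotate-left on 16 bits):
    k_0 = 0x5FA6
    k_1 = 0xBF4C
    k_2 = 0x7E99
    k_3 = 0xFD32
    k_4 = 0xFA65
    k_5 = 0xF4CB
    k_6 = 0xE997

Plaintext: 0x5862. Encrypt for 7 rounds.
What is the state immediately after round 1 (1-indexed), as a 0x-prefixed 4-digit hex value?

s_0 = plaintext = 0x5862
s_1 = Round(s_0, k_0) = 0x1C4C
s_2 = Round(s_1, k_1) = 0x24DD
s_3 = Round(s_2, k_2) = 0x9890
s_4 = Round(s_3, k_3) = 0x1A79
s_5 = Round(s_4, k_4) = 0xF631
s_6 = Round(s_5, k_5) = 0xEC7D
s_7 = Round(s_6, k_6) = 0xFE02

0x1C4C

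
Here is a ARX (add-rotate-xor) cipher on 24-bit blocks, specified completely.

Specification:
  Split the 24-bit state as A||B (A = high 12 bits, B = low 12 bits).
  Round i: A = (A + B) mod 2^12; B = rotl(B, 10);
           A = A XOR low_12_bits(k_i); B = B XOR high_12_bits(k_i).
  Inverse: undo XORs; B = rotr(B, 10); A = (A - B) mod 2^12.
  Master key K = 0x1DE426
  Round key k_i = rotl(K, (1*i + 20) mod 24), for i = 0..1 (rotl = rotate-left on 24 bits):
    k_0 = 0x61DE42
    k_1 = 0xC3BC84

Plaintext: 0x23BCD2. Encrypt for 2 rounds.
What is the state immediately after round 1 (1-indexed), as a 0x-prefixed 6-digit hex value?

s_0 = plaintext = 0x23BCD2
s_1 = Round(s_0, k_0) = 0x14FD29
s_2 = Round(s_1, k_1) = 0x2FCB71

0x14FD29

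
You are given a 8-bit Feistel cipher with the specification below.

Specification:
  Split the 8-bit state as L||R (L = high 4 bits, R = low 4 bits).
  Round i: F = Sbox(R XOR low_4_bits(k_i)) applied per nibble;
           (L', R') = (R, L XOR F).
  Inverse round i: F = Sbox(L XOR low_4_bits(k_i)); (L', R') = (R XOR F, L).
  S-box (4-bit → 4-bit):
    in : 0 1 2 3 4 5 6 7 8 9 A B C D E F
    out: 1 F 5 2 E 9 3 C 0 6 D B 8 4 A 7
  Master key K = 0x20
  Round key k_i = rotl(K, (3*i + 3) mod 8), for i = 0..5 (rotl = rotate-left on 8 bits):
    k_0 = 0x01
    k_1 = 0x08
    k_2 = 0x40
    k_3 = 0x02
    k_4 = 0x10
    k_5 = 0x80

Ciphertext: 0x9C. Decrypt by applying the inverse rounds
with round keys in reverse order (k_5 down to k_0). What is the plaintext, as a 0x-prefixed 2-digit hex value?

s_0 = ciphertext = 0x9C
s_1 = InvRound(s_0, k_5) = 0xA9
s_2 = InvRound(s_1, k_4) = 0x4A
s_3 = InvRound(s_2, k_3) = 0x94
s_4 = InvRound(s_3, k_2) = 0x29
s_5 = InvRound(s_4, k_1) = 0x42
s_6 = InvRound(s_5, k_0) = 0xB4

0xB4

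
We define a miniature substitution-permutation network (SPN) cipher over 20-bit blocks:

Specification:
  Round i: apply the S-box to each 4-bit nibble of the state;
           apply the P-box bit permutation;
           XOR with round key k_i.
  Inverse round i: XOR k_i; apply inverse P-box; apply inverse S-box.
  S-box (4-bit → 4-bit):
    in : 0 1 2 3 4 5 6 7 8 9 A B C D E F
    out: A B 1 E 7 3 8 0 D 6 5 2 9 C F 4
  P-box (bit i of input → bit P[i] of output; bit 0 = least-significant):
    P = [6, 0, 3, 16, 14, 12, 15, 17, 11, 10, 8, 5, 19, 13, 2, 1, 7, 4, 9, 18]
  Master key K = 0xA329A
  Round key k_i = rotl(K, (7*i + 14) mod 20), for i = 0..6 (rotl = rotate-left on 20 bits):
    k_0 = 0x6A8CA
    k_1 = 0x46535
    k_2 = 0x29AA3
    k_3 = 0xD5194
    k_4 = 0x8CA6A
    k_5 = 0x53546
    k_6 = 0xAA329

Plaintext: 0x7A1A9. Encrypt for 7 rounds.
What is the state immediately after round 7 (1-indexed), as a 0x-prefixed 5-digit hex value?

0x65F2F

s_0 = plaintext = 0x7A1A9
s_1 = Round(s_0, k_0) = 0xE64E7
s_2 = Round(s_1, k_1) = 0x2BAA7
s_3 = Round(s_2, k_2) = 0x27323
s_4 = Round(s_3, k_3) = 0xC143D
s_5 = Round(s_4, k_4) = 0x777E0
s_6 = Round(s_5, k_5) = 0x6E547
s_7 = Round(s_6, k_6) = 0x65F2F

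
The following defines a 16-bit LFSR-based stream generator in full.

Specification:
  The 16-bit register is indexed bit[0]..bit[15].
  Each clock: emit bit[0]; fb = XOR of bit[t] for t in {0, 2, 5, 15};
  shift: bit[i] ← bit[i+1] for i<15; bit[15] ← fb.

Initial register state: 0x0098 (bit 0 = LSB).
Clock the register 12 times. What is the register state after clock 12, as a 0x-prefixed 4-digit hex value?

reg_0 = 0x0098
clock 1: out=0, reg = 0x004C
clock 2: out=0, reg = 0x8026
clock 3: out=0, reg = 0xC013
clock 4: out=1, reg = 0x6009
clock 5: out=1, reg = 0xB004
clock 6: out=0, reg = 0x5802
clock 7: out=0, reg = 0x2C01
clock 8: out=1, reg = 0x9600
clock 9: out=0, reg = 0xCB00
clock 10: out=0, reg = 0xE580
clock 11: out=0, reg = 0xF2C0
clock 12: out=0, reg = 0xF960

0xF960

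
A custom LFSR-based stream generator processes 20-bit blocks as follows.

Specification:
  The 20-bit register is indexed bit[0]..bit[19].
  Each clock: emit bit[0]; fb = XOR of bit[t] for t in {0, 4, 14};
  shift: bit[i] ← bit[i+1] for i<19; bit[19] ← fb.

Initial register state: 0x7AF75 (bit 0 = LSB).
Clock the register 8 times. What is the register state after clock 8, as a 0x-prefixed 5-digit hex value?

0x9C7AF

reg_0 = 0x7AF75
clock 1: out=1, reg = 0x3D7BA
clock 2: out=0, reg = 0x1EBDD
clock 3: out=1, reg = 0x8F5EE
clock 4: out=0, reg = 0xC7AF7
clock 5: out=1, reg = 0xE3D7B
clock 6: out=1, reg = 0x71EBD
clock 7: out=1, reg = 0x38F5E
clock 8: out=0, reg = 0x9C7AF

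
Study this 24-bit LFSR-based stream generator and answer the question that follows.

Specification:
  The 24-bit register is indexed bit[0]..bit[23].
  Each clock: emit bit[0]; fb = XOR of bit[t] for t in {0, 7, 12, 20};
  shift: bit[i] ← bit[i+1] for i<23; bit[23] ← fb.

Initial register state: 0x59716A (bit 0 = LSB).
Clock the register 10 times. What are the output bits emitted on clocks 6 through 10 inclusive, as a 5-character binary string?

reg_0 = 0x59716A
clock 1: out=0, reg = 0x2CB8B5
clock 2: out=1, reg = 0x965C5A
clock 3: out=0, reg = 0x4B2E2D
clock 4: out=1, reg = 0xA59716
clock 5: out=0, reg = 0xD2CB8B
clock 6: out=1, reg = 0xE965C5
clock 7: out=1, reg = 0x74B2E2
clock 8: out=0, reg = 0xBA5971
clock 9: out=1, reg = 0xDD2CB8
clock 10: out=0, reg = 0x6E965C

11010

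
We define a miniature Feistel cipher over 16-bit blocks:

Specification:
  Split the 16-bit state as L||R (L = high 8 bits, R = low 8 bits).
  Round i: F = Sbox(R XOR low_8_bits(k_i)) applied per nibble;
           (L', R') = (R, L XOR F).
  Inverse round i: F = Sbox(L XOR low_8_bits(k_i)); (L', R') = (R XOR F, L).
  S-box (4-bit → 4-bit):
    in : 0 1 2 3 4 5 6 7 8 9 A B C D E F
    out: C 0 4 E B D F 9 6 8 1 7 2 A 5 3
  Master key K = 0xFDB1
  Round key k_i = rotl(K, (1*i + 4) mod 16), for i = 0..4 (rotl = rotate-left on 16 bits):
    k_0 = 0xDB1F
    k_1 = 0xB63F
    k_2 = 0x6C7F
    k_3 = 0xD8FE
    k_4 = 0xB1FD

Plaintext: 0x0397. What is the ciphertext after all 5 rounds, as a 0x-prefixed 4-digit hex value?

s_0 = plaintext = 0x0397
s_1 = Round(s_0, k_0) = 0x9765
s_2 = Round(s_1, k_1) = 0x6546
s_3 = Round(s_2, k_2) = 0x468D
s_4 = Round(s_3, k_3) = 0x8DD8
s_5 = Round(s_4, k_4) = 0xD8C0

0xD8C0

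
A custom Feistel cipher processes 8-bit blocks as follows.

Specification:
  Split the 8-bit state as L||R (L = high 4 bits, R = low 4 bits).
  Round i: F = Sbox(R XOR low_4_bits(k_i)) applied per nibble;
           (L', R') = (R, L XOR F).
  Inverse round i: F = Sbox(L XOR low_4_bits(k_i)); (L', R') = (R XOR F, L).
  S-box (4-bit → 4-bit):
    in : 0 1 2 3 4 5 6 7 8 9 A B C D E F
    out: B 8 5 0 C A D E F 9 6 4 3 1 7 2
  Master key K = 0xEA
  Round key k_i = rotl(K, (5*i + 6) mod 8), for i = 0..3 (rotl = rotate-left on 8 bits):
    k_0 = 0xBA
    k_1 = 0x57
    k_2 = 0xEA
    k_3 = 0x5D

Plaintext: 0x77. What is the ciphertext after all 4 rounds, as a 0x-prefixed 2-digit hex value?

0xC7

s_0 = plaintext = 0x77
s_1 = Round(s_0, k_0) = 0x76
s_2 = Round(s_1, k_1) = 0x6F
s_3 = Round(s_2, k_2) = 0xFC
s_4 = Round(s_3, k_3) = 0xC7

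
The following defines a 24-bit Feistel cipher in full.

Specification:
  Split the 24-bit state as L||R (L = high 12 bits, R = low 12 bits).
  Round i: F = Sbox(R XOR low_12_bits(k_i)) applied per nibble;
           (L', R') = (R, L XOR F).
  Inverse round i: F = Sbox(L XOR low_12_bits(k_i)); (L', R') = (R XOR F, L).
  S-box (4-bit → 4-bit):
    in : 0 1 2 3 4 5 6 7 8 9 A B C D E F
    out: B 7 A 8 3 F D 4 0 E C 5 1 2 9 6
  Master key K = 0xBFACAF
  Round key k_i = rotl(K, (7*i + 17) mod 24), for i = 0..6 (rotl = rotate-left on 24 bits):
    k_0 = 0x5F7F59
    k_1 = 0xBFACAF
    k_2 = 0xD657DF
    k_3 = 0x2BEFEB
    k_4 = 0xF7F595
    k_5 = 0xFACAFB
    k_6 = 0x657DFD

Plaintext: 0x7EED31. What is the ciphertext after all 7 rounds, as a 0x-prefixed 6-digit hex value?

0xCEEB15

s_0 = plaintext = 0x7EED31
s_1 = Round(s_0, k_0) = 0xD31D3E
s_2 = Round(s_1, k_1) = 0xD3EAD6
s_3 = Round(s_2, k_2) = 0xAD6F80
s_4 = Round(s_3, k_3) = 0xF80103
s_5 = Round(s_4, k_4) = 0x103C6D
s_6 = Round(s_5, k_5) = 0xC6DCEE
s_7 = Round(s_6, k_6) = 0xCEEB15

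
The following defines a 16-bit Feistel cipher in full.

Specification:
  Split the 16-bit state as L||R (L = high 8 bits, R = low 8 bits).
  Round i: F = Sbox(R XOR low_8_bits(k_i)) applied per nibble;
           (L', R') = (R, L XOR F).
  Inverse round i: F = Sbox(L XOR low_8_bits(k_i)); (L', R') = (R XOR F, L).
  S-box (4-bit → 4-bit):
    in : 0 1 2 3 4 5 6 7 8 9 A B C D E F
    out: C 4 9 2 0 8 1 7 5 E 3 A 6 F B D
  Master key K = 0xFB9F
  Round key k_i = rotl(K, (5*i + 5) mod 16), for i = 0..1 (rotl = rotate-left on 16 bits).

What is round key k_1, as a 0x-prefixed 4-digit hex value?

0x7FEE

K = 0xFB9F
k_0 = rotl(K, (5*0+5) mod 16) = rotl(K, 5) = 0x73FF
k_1 = rotl(K, (5*1+5) mod 16) = rotl(K, 10) = 0x7FEE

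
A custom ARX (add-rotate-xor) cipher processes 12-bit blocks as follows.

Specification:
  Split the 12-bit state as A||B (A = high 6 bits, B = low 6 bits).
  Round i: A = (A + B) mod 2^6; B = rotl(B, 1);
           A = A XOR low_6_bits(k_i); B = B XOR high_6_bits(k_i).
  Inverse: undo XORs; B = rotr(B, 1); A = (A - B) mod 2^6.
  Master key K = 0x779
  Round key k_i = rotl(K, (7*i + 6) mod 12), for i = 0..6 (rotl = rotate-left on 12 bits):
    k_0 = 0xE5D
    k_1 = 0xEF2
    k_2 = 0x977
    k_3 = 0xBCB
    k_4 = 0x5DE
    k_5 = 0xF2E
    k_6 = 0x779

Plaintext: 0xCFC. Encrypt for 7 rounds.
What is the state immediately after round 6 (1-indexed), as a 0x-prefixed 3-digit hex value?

s_0 = plaintext = 0xCFC
s_1 = Round(s_0, k_0) = 0xC80
s_2 = Round(s_1, k_1) = 0x03B
s_3 = Round(s_2, k_2) = 0x312
s_4 = Round(s_3, k_3) = 0x54B
s_5 = Round(s_4, k_4) = 0xF81
s_6 = Round(s_5, k_5) = 0x47E
s_7 = Round(s_6, k_6) = 0xDA0

0x47E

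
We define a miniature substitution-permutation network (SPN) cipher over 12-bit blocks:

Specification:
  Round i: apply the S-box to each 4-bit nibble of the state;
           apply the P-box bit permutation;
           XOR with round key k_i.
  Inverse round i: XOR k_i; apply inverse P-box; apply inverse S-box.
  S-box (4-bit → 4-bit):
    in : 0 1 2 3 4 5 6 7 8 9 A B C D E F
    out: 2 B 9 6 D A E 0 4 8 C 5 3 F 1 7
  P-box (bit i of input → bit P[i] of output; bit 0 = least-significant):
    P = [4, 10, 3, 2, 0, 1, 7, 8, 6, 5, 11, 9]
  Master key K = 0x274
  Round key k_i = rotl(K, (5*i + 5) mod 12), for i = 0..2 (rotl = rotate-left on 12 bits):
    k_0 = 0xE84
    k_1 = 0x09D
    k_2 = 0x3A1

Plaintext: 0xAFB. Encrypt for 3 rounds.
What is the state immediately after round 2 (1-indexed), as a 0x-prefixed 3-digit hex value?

0xFC6

s_0 = plaintext = 0xAFB
s_1 = Round(s_0, k_0) = 0x41F
s_2 = Round(s_1, k_1) = 0xFC6
s_3 = Round(s_2, k_2) = 0xFCE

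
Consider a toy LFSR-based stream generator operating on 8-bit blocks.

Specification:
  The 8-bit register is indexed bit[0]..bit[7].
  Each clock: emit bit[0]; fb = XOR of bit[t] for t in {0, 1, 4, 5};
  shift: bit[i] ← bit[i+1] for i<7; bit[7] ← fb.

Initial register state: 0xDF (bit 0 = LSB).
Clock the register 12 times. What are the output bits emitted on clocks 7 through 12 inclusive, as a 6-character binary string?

111100

reg_0 = 0xDF
clock 1: out=1, reg = 0xEF
clock 2: out=1, reg = 0xF7
clock 3: out=1, reg = 0x7B
clock 4: out=1, reg = 0x3D
clock 5: out=1, reg = 0x9E
clock 6: out=0, reg = 0x4F
clock 7: out=1, reg = 0x27
clock 8: out=1, reg = 0x93
clock 9: out=1, reg = 0xC9
clock 10: out=1, reg = 0xE4
clock 11: out=0, reg = 0xF2
clock 12: out=0, reg = 0xF9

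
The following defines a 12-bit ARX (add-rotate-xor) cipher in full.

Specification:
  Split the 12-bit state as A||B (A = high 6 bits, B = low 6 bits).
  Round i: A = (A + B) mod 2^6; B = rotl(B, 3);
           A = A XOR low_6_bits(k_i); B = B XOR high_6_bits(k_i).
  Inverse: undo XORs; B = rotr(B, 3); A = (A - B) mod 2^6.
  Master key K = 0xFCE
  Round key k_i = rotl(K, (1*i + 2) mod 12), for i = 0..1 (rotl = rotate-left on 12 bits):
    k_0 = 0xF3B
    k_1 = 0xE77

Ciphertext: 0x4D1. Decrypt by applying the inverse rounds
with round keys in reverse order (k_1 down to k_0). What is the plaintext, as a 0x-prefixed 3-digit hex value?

0x54F

s_0 = ciphertext = 0x4D1
s_1 = InvRound(s_0, k_1) = 0x7C5
s_2 = InvRound(s_1, k_0) = 0x54F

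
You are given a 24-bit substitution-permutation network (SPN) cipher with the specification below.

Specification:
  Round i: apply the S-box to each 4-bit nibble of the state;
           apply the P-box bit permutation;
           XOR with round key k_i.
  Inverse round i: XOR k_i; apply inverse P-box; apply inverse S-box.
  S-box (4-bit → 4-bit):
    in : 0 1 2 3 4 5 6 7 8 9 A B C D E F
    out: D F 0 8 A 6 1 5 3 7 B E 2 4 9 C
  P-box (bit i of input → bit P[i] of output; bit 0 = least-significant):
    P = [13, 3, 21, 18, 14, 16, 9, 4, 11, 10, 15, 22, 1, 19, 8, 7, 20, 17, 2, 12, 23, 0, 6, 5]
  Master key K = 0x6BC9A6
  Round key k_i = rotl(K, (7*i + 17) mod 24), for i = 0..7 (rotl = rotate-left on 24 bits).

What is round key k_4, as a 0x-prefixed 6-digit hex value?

0xCD7934

K = 0x6BC9A6
k_0 = rotl(K, (7*0+17) mod 24) = rotl(K, 17) = 0x4CD793
k_1 = rotl(K, (7*1+17) mod 24) = rotl(K, 0) = 0x6BC9A6
k_2 = rotl(K, (7*2+17) mod 24) = rotl(K, 7) = 0xE4D335
k_3 = rotl(K, (7*3+17) mod 24) = rotl(K, 14) = 0x699AF2
k_4 = rotl(K, (7*4+17) mod 24) = rotl(K, 21) = 0xCD7934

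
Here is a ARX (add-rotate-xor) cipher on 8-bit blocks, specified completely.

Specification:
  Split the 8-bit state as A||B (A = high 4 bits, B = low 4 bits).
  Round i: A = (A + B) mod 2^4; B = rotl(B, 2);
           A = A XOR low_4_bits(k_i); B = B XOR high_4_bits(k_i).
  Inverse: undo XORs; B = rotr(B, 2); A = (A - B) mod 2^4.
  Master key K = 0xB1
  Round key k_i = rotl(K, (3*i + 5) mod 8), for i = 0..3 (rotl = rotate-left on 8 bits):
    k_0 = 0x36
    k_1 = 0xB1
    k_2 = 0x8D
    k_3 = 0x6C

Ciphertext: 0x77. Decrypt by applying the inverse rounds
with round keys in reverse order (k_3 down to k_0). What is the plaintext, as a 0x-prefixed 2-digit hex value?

0xE4

s_0 = ciphertext = 0x77
s_1 = InvRound(s_0, k_3) = 0x74
s_2 = InvRound(s_1, k_2) = 0x73
s_3 = InvRound(s_2, k_1) = 0x42
s_4 = InvRound(s_3, k_0) = 0xE4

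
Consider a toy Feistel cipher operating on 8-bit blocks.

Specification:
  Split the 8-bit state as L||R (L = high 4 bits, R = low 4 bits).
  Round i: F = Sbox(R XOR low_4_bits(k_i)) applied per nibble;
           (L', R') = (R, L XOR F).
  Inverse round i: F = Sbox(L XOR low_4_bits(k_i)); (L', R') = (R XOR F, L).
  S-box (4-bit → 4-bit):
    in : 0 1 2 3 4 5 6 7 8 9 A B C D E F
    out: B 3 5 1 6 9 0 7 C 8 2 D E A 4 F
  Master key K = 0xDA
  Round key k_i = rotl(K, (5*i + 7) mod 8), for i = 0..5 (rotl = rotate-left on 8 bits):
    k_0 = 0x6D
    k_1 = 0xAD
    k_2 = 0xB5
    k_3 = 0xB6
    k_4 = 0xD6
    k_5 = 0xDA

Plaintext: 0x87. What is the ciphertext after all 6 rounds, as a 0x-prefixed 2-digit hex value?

s_0 = plaintext = 0x87
s_1 = Round(s_0, k_0) = 0x7A
s_2 = Round(s_1, k_1) = 0xA0
s_3 = Round(s_2, k_2) = 0x03
s_4 = Round(s_3, k_3) = 0x39
s_5 = Round(s_4, k_4) = 0x9C
s_6 = Round(s_5, k_5) = 0xC9

0xC9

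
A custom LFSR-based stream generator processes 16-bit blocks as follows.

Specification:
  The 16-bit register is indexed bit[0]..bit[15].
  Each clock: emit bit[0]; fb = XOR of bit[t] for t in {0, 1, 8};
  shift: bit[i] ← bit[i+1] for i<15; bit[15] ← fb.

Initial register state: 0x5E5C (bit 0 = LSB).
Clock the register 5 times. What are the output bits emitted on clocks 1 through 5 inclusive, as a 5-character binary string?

00111

reg_0 = 0x5E5C
clock 1: out=0, reg = 0x2F2E
clock 2: out=0, reg = 0x1797
clock 3: out=1, reg = 0x8BCB
clock 4: out=1, reg = 0xC5E5
clock 5: out=1, reg = 0x62F2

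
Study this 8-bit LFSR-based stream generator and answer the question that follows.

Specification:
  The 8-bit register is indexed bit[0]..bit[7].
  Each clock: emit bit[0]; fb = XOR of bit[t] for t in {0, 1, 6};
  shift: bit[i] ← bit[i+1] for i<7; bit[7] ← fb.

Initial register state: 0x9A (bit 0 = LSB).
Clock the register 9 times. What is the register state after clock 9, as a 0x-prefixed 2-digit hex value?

reg_0 = 0x9A
clock 1: out=0, reg = 0xCD
clock 2: out=1, reg = 0x66
clock 3: out=0, reg = 0x33
clock 4: out=1, reg = 0x19
clock 5: out=1, reg = 0x8C
clock 6: out=0, reg = 0x46
clock 7: out=0, reg = 0x23
clock 8: out=1, reg = 0x11
clock 9: out=1, reg = 0x88

0x88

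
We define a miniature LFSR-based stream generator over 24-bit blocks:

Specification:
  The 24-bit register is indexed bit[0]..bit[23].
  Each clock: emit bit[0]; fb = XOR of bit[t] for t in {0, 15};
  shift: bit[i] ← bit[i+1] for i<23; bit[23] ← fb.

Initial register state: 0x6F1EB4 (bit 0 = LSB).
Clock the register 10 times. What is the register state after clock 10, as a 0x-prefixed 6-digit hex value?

reg_0 = 0x6F1EB4
clock 1: out=0, reg = 0x378F5A
clock 2: out=0, reg = 0x9BC7AD
clock 3: out=1, reg = 0x4DE3D6
clock 4: out=0, reg = 0xA6F1EB
clock 5: out=1, reg = 0x5378F5
clock 6: out=1, reg = 0xA9BC7A
clock 7: out=0, reg = 0xD4DE3D
clock 8: out=1, reg = 0x6A6F1E
clock 9: out=0, reg = 0x35378F
clock 10: out=1, reg = 0x9A9BC7

0x9A9BC7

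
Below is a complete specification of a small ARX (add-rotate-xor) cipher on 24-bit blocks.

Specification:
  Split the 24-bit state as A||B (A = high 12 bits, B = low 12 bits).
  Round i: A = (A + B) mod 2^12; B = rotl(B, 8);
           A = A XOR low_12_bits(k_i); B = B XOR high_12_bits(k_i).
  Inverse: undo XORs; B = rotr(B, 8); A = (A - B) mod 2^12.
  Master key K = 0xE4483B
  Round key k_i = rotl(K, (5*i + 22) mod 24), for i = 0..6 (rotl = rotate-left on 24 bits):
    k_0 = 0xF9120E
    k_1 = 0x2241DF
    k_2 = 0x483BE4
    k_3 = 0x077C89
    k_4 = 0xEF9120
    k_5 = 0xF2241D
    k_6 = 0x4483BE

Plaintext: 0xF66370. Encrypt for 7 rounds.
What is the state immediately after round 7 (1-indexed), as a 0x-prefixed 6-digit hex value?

0xC9B7FF

s_0 = plaintext = 0xF66370
s_1 = Round(s_0, k_0) = 0x0D8FA6
s_2 = Round(s_1, k_1) = 0x1A14DE
s_3 = Round(s_2, k_2) = 0xD9BACE
s_4 = Round(s_3, k_3) = 0x4E0EDB
s_5 = Round(s_4, k_4) = 0x29B514
s_6 = Round(s_5, k_5) = 0x3B2B73
s_7 = Round(s_6, k_6) = 0xC9B7FF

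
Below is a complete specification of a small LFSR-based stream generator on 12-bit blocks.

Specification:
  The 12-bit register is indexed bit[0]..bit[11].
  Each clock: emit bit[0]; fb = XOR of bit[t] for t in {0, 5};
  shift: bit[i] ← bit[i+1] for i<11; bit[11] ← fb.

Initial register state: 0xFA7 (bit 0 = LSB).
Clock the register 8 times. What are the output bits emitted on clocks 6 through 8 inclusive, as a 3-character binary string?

reg_0 = 0xFA7
clock 1: out=1, reg = 0x7D3
clock 2: out=1, reg = 0xBE9
clock 3: out=1, reg = 0x5F4
clock 4: out=0, reg = 0xAFA
clock 5: out=0, reg = 0xD7D
clock 6: out=1, reg = 0x6BE
clock 7: out=0, reg = 0xB5F
clock 8: out=1, reg = 0xDAF

101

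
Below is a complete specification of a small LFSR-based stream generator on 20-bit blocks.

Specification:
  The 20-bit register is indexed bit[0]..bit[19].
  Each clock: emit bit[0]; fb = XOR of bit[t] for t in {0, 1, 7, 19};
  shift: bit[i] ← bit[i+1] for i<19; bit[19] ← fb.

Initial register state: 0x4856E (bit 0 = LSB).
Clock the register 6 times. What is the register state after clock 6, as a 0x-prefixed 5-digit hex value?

reg_0 = 0x4856E
clock 1: out=0, reg = 0xA42B7
clock 2: out=1, reg = 0x5215B
clock 3: out=1, reg = 0x290AD
clock 4: out=1, reg = 0x14856
clock 5: out=0, reg = 0x8A42B
clock 6: out=1, reg = 0xC5215

0xC5215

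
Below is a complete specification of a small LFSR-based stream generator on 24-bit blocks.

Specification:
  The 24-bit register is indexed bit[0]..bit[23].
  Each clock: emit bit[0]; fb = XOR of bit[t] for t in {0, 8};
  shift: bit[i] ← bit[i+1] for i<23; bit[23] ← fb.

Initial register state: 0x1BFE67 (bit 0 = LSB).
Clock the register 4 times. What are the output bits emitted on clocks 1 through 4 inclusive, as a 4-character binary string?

reg_0 = 0x1BFE67
clock 1: out=1, reg = 0x8DFF33
clock 2: out=1, reg = 0x46FF99
clock 3: out=1, reg = 0x237FCC
clock 4: out=0, reg = 0x91BFE6

1110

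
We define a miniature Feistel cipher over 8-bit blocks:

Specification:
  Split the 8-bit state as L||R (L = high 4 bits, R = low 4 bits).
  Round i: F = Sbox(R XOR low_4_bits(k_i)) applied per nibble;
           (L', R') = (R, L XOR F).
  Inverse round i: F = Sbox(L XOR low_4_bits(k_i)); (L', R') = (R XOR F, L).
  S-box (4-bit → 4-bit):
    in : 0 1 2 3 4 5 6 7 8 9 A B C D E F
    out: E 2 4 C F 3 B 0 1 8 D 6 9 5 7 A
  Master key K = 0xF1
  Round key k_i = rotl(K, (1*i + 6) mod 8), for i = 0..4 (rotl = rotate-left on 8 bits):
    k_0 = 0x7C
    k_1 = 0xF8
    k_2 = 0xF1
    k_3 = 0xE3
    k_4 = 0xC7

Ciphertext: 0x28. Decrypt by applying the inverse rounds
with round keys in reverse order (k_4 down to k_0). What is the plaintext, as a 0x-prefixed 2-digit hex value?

0x53

s_0 = ciphertext = 0x28
s_1 = InvRound(s_0, k_4) = 0xB2
s_2 = InvRound(s_1, k_3) = 0x3B
s_3 = InvRound(s_2, k_2) = 0xF3
s_4 = InvRound(s_3, k_1) = 0x3F
s_5 = InvRound(s_4, k_0) = 0x53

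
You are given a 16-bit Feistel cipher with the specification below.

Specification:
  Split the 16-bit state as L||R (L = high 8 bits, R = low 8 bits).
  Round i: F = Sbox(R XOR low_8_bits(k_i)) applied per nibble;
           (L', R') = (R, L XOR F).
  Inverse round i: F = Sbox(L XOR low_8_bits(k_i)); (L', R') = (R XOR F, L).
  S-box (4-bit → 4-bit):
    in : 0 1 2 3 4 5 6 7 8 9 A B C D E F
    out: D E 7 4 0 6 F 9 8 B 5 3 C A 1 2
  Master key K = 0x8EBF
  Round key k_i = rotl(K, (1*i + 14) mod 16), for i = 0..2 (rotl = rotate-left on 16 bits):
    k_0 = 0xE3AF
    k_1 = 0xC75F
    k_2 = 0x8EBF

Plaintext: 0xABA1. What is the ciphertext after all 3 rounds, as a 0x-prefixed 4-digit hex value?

0xD782

s_0 = plaintext = 0xABA1
s_1 = Round(s_0, k_0) = 0xA17A
s_2 = Round(s_1, k_1) = 0x7AD7
s_3 = Round(s_2, k_2) = 0xD782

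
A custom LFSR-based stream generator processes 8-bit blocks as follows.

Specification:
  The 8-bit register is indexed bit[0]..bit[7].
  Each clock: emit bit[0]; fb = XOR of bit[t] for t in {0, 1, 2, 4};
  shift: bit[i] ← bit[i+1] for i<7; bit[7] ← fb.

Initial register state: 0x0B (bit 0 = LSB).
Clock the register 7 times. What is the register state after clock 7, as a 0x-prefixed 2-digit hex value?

0x98

reg_0 = 0x0B
clock 1: out=1, reg = 0x05
clock 2: out=1, reg = 0x02
clock 3: out=0, reg = 0x81
clock 4: out=1, reg = 0xC0
clock 5: out=0, reg = 0x60
clock 6: out=0, reg = 0x30
clock 7: out=0, reg = 0x98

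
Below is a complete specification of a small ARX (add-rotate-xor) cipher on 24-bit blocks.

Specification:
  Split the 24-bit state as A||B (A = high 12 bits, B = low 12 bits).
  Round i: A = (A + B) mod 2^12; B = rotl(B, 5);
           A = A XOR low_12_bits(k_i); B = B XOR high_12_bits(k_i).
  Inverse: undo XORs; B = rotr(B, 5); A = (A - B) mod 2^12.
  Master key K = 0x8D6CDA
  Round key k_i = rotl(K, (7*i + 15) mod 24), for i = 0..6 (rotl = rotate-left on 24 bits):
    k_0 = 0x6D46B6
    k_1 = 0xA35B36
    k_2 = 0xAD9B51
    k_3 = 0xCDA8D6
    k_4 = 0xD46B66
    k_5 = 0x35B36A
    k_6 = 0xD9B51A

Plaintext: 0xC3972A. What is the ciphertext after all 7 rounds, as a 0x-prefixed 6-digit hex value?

s_0 = plaintext = 0xC3972A
s_1 = Round(s_0, k_0) = 0x5D539A
s_2 = Round(s_1, k_1) = 0x259972
s_3 = Round(s_2, k_2) = 0x09A48B
s_4 = Round(s_3, k_3) = 0xDF3DB3
s_5 = Round(s_4, k_4) = 0x0C0B3D
s_6 = Round(s_5, k_5) = 0x8974ED
s_7 = Round(s_6, k_6) = 0x89E032

0x89E032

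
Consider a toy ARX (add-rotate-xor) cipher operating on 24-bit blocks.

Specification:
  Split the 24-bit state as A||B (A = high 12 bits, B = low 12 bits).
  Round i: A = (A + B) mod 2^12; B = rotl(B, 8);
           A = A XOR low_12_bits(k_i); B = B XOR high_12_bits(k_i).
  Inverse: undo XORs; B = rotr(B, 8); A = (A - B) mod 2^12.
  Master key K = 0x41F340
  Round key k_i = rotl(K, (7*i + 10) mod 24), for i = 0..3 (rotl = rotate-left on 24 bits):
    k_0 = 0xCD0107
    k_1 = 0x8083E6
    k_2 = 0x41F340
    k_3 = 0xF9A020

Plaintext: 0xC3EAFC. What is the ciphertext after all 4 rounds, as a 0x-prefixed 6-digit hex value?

0xAB802C

s_0 = plaintext = 0xC3EAFC
s_1 = Round(s_0, k_0) = 0x63D07F
s_2 = Round(s_1, k_1) = 0x55A70F
s_3 = Round(s_2, k_2) = 0xF29B6F
s_4 = Round(s_3, k_3) = 0xAB802C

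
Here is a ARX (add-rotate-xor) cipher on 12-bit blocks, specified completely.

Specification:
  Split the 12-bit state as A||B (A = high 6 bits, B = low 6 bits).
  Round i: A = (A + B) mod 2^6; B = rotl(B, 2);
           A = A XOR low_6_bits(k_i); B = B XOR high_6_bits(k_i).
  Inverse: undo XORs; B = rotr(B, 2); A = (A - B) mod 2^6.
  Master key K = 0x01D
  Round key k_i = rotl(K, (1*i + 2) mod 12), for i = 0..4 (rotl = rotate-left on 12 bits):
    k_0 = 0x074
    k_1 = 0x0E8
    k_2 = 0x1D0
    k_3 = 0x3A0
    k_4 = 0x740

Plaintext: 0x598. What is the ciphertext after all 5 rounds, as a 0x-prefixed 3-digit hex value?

0xA15

s_0 = plaintext = 0x598
s_1 = Round(s_0, k_0) = 0x6A0
s_2 = Round(s_1, k_1) = 0x481
s_3 = Round(s_2, k_2) = 0x0C3
s_4 = Round(s_3, k_3) = 0x982
s_5 = Round(s_4, k_4) = 0xA15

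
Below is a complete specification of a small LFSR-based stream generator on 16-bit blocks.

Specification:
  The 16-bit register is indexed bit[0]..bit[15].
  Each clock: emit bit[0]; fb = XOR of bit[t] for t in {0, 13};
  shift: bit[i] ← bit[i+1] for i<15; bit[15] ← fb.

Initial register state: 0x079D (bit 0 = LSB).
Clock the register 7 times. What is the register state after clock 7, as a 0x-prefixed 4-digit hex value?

0x6A0F

reg_0 = 0x079D
clock 1: out=1, reg = 0x83CE
clock 2: out=0, reg = 0x41E7
clock 3: out=1, reg = 0xA0F3
clock 4: out=1, reg = 0x5079
clock 5: out=1, reg = 0xA83C
clock 6: out=0, reg = 0xD41E
clock 7: out=0, reg = 0x6A0F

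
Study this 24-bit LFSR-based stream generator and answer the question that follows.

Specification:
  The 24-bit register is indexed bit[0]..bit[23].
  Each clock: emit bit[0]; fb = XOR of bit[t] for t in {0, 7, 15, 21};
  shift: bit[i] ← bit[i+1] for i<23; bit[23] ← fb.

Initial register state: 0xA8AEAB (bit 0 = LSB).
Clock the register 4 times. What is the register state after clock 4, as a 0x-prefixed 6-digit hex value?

0x2A8AEA

reg_0 = 0xA8AEAB
clock 1: out=1, reg = 0x545755
clock 2: out=1, reg = 0xAA2BAA
clock 3: out=0, reg = 0x5515D5
clock 4: out=1, reg = 0x2A8AEA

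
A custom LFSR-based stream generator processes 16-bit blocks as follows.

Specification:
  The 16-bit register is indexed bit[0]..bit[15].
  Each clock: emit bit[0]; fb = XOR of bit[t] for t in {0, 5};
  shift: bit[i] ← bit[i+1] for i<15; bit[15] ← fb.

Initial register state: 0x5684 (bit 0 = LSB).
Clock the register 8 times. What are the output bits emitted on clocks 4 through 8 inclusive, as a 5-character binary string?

00001

reg_0 = 0x5684
clock 1: out=0, reg = 0x2B42
clock 2: out=0, reg = 0x15A1
clock 3: out=1, reg = 0x0AD0
clock 4: out=0, reg = 0x0568
clock 5: out=0, reg = 0x82B4
clock 6: out=0, reg = 0xC15A
clock 7: out=0, reg = 0x60AD
clock 8: out=1, reg = 0x3056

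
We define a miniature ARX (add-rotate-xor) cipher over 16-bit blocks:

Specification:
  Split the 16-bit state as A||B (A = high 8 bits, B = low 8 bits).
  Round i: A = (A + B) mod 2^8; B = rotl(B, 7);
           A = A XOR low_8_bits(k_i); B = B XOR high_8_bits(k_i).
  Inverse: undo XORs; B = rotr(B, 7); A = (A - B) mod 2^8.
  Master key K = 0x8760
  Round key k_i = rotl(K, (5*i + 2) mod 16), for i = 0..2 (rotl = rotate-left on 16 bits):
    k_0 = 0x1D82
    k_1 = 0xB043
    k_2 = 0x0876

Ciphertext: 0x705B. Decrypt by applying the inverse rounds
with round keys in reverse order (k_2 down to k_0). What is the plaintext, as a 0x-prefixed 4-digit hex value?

0x1362

s_0 = ciphertext = 0x705B
s_1 = InvRound(s_0, k_2) = 0x60A6
s_2 = InvRound(s_1, k_1) = 0xF72C
s_3 = InvRound(s_2, k_0) = 0x1362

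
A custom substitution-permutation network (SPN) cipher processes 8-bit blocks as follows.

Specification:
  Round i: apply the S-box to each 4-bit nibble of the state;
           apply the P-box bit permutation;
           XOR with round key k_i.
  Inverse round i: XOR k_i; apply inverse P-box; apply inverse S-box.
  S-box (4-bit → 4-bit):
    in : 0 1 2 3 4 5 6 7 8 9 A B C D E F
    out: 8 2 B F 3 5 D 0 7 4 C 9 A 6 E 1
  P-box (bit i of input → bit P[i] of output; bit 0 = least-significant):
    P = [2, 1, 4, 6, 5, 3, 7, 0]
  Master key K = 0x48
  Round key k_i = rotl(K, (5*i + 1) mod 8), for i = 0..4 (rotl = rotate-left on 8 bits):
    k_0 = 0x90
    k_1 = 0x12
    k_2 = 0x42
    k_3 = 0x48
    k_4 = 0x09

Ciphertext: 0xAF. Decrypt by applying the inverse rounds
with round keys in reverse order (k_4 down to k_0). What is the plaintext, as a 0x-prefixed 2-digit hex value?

s_0 = ciphertext = 0xAF
s_1 = InvRound(s_0, k_4) = 0x54
s_2 = InvRound(s_1, k_3) = 0x15
s_3 = InvRound(s_2, k_2) = 0x03
s_4 = InvRound(s_3, k_1) = 0x09
s_5 = InvRound(s_4, k_0) = 0xE9

0xE9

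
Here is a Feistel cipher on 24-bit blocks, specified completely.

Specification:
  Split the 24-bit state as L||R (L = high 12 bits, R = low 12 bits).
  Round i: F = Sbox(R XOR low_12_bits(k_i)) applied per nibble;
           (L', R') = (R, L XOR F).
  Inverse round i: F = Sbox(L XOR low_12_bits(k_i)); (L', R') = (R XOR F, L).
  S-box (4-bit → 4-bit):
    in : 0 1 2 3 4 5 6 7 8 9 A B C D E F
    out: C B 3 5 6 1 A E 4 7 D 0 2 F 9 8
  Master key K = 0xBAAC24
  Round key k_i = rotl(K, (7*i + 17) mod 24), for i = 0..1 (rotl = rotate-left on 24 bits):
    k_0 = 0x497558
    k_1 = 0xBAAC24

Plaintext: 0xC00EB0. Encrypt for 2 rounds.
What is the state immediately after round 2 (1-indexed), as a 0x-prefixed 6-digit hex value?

s_0 = plaintext = 0xC00EB0
s_1 = Round(s_0, k_0) = 0xEB0C94
s_2 = Round(s_1, k_1) = 0xC942BC

0xC942BC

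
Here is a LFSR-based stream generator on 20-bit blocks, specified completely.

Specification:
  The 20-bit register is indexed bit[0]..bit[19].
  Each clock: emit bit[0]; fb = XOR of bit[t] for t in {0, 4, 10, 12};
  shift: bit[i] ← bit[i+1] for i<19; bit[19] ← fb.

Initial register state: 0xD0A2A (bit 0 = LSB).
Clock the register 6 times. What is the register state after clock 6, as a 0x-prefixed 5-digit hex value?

reg_0 = 0xD0A2A
clock 1: out=0, reg = 0x68515
clock 2: out=1, reg = 0xB428A
clock 3: out=0, reg = 0x5A145
clock 4: out=1, reg = 0xAD0A2
clock 5: out=0, reg = 0xD6851
clock 6: out=1, reg = 0x6B428

0x6B428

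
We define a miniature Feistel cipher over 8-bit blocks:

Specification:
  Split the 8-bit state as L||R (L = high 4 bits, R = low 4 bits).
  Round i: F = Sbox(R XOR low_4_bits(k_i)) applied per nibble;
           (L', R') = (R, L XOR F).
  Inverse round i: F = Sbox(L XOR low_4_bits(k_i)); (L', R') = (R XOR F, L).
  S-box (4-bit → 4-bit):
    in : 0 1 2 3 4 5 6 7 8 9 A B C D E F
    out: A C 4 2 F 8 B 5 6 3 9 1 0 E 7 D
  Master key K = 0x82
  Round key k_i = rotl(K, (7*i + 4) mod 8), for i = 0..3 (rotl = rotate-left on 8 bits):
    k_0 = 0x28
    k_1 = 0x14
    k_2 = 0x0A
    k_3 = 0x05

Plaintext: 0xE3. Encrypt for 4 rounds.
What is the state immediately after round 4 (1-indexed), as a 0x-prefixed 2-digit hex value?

0x92

s_0 = plaintext = 0xE3
s_1 = Round(s_0, k_0) = 0x3F
s_2 = Round(s_1, k_1) = 0xF2
s_3 = Round(s_2, k_2) = 0x29
s_4 = Round(s_3, k_3) = 0x92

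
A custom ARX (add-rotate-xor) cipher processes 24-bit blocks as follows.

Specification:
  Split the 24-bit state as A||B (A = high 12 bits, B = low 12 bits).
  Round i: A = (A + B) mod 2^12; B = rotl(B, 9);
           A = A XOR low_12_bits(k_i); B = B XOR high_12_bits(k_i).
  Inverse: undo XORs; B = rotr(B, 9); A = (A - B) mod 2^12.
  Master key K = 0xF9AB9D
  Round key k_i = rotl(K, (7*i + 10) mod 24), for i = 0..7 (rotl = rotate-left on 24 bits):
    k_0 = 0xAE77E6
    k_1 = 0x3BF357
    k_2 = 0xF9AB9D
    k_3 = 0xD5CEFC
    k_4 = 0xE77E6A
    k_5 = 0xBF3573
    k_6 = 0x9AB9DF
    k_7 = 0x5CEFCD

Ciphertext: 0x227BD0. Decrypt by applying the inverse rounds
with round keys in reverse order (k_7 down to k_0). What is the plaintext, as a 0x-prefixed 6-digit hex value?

s_0 = ciphertext = 0x227BD0
s_1 = InvRound(s_0, k_7) = 0xCF30F7
s_2 = InvRound(s_1, k_6) = 0xA48AE4
s_3 = InvRound(s_2, k_5) = 0x6838B8
s_4 = InvRound(s_3, k_4) = 0x26E67B
s_5 = InvRound(s_4, k_3) = 0x35593D
s_6 = InvRound(s_5, k_2) = 0x38D53B
s_7 = InvRound(s_6, k_1) = 0xCB7423
s_8 = InvRound(s_7, k_0) = 0x52A627

0x52A627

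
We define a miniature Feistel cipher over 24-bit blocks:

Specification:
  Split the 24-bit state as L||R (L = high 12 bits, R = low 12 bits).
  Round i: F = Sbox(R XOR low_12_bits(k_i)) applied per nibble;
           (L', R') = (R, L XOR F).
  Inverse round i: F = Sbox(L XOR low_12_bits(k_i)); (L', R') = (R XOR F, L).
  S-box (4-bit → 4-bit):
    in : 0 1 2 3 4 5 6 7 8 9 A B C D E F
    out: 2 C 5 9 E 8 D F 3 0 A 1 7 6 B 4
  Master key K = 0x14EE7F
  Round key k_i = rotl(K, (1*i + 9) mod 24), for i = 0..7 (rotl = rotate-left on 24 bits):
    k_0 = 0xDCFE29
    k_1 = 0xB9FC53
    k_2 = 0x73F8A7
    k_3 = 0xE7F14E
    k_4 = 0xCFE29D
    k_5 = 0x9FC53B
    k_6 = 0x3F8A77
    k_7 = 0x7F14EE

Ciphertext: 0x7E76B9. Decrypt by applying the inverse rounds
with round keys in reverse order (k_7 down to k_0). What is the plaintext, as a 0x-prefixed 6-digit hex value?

s_0 = ciphertext = 0x7E76B9
s_1 = InvRound(s_0, k_7) = 0xF997E7
s_2 = InvRound(s_1, k_6) = 0xF5CF99
s_3 = InvRound(s_2, k_5) = 0x546F5C
s_4 = InvRound(s_3, k_4) = 0x03D546
s_5 = InvRound(s_4, k_3) = 0x9BF03D
s_6 = InvRound(s_5, k_2) = 0xCFE9BF
s_7 = InvRound(s_6, k_1) = 0xB19CFE
s_8 = InvRound(s_7, k_0) = 0x46CB19

0x46CB19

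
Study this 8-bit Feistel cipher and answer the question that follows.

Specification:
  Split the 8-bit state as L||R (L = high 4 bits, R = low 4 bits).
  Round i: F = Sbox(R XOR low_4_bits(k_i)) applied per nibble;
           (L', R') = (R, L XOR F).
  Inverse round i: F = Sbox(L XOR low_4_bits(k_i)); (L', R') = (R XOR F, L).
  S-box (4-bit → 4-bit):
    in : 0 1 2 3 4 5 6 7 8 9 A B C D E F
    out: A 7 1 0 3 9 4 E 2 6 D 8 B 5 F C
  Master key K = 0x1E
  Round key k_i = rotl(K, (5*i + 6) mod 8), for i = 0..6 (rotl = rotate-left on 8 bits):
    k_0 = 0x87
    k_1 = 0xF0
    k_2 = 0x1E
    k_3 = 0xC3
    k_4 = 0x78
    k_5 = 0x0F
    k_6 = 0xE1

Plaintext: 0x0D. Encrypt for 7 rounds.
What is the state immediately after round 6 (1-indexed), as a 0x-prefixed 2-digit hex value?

s_0 = plaintext = 0x0D
s_1 = Round(s_0, k_0) = 0xDD
s_2 = Round(s_1, k_1) = 0xD8
s_3 = Round(s_2, k_2) = 0x89
s_4 = Round(s_3, k_3) = 0x95
s_5 = Round(s_4, k_4) = 0x5C
s_6 = Round(s_5, k_5) = 0xC5
s_7 = Round(s_6, k_6) = 0x5F

0xC5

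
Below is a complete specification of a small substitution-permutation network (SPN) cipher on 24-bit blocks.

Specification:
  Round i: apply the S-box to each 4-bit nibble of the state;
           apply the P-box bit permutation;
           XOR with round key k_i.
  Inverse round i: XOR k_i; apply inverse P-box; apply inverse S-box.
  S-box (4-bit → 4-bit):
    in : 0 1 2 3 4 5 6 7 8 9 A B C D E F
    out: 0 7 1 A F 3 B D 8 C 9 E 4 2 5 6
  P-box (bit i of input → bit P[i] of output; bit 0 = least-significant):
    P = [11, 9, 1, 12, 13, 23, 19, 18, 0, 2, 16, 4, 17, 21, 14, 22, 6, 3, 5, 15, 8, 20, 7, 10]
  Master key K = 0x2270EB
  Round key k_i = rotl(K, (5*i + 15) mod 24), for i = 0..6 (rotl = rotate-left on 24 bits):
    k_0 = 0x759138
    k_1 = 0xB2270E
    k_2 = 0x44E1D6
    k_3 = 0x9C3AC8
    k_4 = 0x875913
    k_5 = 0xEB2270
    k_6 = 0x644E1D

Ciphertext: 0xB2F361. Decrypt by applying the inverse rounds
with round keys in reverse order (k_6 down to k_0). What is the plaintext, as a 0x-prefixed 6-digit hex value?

0x5CDDFA

s_0 = ciphertext = 0xB2F361
s_1 = InvRound(s_0, k_6) = 0x64A36A
s_2 = InvRound(s_1, k_5) = 0x2329BC
s_3 = InvRound(s_2, k_4) = 0xCFF569
s_4 = InvRound(s_3, k_3) = 0x497E05
s_5 = InvRound(s_4, k_2) = 0x7A0794
s_6 = InvRound(s_5, k_1) = 0xCD881C
s_7 = InvRound(s_6, k_0) = 0x5CDDFA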